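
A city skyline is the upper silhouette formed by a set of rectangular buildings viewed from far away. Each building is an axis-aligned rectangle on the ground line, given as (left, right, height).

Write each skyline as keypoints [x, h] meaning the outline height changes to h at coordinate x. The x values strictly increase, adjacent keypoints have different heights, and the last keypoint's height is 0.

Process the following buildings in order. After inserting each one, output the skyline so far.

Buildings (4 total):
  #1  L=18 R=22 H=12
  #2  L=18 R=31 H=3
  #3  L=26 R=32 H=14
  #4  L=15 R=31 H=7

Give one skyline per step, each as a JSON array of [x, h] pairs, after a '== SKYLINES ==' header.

== SKYLINES ==
[[18,12],[22,0]]
[[18,12],[22,3],[31,0]]
[[18,12],[22,3],[26,14],[32,0]]
[[15,7],[18,12],[22,7],[26,14],[32,0]]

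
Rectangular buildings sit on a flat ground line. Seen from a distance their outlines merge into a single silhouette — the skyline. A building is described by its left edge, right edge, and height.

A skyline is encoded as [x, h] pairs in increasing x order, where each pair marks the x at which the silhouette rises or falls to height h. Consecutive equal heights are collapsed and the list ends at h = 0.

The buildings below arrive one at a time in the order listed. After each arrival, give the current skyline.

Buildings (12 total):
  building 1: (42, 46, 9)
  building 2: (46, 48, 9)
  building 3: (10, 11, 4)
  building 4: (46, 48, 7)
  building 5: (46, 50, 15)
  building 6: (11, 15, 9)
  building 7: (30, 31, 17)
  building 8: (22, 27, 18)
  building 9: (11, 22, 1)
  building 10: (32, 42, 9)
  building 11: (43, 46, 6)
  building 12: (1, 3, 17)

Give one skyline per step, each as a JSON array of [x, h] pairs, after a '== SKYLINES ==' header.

== SKYLINES ==
[[42,9],[46,0]]
[[42,9],[48,0]]
[[10,4],[11,0],[42,9],[48,0]]
[[10,4],[11,0],[42,9],[48,0]]
[[10,4],[11,0],[42,9],[46,15],[50,0]]
[[10,4],[11,9],[15,0],[42,9],[46,15],[50,0]]
[[10,4],[11,9],[15,0],[30,17],[31,0],[42,9],[46,15],[50,0]]
[[10,4],[11,9],[15,0],[22,18],[27,0],[30,17],[31,0],[42,9],[46,15],[50,0]]
[[10,4],[11,9],[15,1],[22,18],[27,0],[30,17],[31,0],[42,9],[46,15],[50,0]]
[[10,4],[11,9],[15,1],[22,18],[27,0],[30,17],[31,0],[32,9],[46,15],[50,0]]
[[10,4],[11,9],[15,1],[22,18],[27,0],[30,17],[31,0],[32,9],[46,15],[50,0]]
[[1,17],[3,0],[10,4],[11,9],[15,1],[22,18],[27,0],[30,17],[31,0],[32,9],[46,15],[50,0]]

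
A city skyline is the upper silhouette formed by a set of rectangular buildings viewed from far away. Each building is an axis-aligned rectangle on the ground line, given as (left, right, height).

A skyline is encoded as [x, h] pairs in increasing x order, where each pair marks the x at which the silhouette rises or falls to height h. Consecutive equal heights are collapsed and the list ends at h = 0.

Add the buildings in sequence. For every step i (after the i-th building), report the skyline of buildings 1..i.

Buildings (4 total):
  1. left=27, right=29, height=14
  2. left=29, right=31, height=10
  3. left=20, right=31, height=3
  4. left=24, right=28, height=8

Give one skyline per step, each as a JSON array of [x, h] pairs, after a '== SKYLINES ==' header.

== SKYLINES ==
[[27,14],[29,0]]
[[27,14],[29,10],[31,0]]
[[20,3],[27,14],[29,10],[31,0]]
[[20,3],[24,8],[27,14],[29,10],[31,0]]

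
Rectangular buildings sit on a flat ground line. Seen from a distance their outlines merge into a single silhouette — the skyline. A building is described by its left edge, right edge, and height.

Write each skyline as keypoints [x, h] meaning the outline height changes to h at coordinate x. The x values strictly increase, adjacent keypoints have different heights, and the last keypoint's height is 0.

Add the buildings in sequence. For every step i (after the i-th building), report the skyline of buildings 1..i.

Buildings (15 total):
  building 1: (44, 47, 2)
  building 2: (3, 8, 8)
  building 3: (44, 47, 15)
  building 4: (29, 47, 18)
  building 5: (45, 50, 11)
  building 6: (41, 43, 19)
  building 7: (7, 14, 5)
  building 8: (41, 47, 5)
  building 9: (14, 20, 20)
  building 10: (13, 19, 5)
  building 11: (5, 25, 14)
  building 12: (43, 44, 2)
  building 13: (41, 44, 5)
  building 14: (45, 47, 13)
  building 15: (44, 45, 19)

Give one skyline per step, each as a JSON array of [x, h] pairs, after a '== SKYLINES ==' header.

== SKYLINES ==
[[44,2],[47,0]]
[[3,8],[8,0],[44,2],[47,0]]
[[3,8],[8,0],[44,15],[47,0]]
[[3,8],[8,0],[29,18],[47,0]]
[[3,8],[8,0],[29,18],[47,11],[50,0]]
[[3,8],[8,0],[29,18],[41,19],[43,18],[47,11],[50,0]]
[[3,8],[8,5],[14,0],[29,18],[41,19],[43,18],[47,11],[50,0]]
[[3,8],[8,5],[14,0],[29,18],[41,19],[43,18],[47,11],[50,0]]
[[3,8],[8,5],[14,20],[20,0],[29,18],[41,19],[43,18],[47,11],[50,0]]
[[3,8],[8,5],[14,20],[20,0],[29,18],[41,19],[43,18],[47,11],[50,0]]
[[3,8],[5,14],[14,20],[20,14],[25,0],[29,18],[41,19],[43,18],[47,11],[50,0]]
[[3,8],[5,14],[14,20],[20,14],[25,0],[29,18],[41,19],[43,18],[47,11],[50,0]]
[[3,8],[5,14],[14,20],[20,14],[25,0],[29,18],[41,19],[43,18],[47,11],[50,0]]
[[3,8],[5,14],[14,20],[20,14],[25,0],[29,18],[41,19],[43,18],[47,11],[50,0]]
[[3,8],[5,14],[14,20],[20,14],[25,0],[29,18],[41,19],[43,18],[44,19],[45,18],[47,11],[50,0]]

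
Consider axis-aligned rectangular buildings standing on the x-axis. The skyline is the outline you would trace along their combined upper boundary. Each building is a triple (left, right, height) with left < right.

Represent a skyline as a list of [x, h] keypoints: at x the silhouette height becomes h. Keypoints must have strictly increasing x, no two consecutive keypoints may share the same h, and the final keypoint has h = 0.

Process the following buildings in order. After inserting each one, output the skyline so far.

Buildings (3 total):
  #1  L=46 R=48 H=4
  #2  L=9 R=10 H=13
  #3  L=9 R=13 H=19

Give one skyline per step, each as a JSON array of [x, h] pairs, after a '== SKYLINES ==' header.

== SKYLINES ==
[[46,4],[48,0]]
[[9,13],[10,0],[46,4],[48,0]]
[[9,19],[13,0],[46,4],[48,0]]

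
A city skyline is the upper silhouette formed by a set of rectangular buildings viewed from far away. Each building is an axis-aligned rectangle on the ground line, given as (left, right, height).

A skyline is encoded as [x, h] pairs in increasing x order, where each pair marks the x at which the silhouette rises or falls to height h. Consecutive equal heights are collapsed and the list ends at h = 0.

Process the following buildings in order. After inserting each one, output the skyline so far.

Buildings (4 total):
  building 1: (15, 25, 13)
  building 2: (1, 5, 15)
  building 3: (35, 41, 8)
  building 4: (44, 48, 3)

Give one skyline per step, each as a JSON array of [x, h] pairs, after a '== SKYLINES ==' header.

== SKYLINES ==
[[15,13],[25,0]]
[[1,15],[5,0],[15,13],[25,0]]
[[1,15],[5,0],[15,13],[25,0],[35,8],[41,0]]
[[1,15],[5,0],[15,13],[25,0],[35,8],[41,0],[44,3],[48,0]]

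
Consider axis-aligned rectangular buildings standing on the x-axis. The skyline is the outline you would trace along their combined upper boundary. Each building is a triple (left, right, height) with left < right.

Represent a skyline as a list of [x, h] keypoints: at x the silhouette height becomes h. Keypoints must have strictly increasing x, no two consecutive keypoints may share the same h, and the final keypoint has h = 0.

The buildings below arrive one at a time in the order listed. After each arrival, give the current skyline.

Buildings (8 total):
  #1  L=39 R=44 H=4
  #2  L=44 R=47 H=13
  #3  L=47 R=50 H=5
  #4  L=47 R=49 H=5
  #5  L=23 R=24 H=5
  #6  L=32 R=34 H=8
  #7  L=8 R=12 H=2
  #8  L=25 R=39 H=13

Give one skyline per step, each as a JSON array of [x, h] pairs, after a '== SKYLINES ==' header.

== SKYLINES ==
[[39,4],[44,0]]
[[39,4],[44,13],[47,0]]
[[39,4],[44,13],[47,5],[50,0]]
[[39,4],[44,13],[47,5],[50,0]]
[[23,5],[24,0],[39,4],[44,13],[47,5],[50,0]]
[[23,5],[24,0],[32,8],[34,0],[39,4],[44,13],[47,5],[50,0]]
[[8,2],[12,0],[23,5],[24,0],[32,8],[34,0],[39,4],[44,13],[47,5],[50,0]]
[[8,2],[12,0],[23,5],[24,0],[25,13],[39,4],[44,13],[47,5],[50,0]]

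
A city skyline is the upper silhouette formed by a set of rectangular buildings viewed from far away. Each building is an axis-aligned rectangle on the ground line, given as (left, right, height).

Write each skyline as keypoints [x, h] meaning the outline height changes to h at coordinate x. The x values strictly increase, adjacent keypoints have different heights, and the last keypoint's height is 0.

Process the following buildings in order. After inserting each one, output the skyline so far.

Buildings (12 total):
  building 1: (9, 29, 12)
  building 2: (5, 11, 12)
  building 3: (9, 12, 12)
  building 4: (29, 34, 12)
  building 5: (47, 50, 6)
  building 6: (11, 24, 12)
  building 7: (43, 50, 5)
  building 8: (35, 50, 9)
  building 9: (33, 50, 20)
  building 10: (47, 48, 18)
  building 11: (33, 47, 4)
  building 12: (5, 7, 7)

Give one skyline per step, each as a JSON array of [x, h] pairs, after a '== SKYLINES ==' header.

== SKYLINES ==
[[9,12],[29,0]]
[[5,12],[29,0]]
[[5,12],[29,0]]
[[5,12],[34,0]]
[[5,12],[34,0],[47,6],[50,0]]
[[5,12],[34,0],[47,6],[50,0]]
[[5,12],[34,0],[43,5],[47,6],[50,0]]
[[5,12],[34,0],[35,9],[50,0]]
[[5,12],[33,20],[50,0]]
[[5,12],[33,20],[50,0]]
[[5,12],[33,20],[50,0]]
[[5,12],[33,20],[50,0]]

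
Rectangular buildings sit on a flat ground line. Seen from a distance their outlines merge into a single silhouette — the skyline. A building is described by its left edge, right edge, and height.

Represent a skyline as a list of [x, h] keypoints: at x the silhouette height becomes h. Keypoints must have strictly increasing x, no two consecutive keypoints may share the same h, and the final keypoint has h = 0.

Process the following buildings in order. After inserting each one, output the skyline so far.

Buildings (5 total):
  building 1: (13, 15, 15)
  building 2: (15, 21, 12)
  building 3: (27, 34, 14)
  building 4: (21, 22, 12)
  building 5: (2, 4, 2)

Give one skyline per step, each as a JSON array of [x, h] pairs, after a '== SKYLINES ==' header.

== SKYLINES ==
[[13,15],[15,0]]
[[13,15],[15,12],[21,0]]
[[13,15],[15,12],[21,0],[27,14],[34,0]]
[[13,15],[15,12],[22,0],[27,14],[34,0]]
[[2,2],[4,0],[13,15],[15,12],[22,0],[27,14],[34,0]]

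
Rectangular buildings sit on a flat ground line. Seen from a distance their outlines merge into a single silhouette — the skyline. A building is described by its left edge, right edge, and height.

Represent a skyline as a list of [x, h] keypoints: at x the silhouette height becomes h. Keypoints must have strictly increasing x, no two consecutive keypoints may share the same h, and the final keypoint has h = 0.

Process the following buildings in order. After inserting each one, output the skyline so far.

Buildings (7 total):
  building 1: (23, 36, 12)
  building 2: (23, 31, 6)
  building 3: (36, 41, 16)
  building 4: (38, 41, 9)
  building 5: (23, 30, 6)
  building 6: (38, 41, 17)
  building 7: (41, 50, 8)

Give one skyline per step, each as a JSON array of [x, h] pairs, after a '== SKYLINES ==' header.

== SKYLINES ==
[[23,12],[36,0]]
[[23,12],[36,0]]
[[23,12],[36,16],[41,0]]
[[23,12],[36,16],[41,0]]
[[23,12],[36,16],[41,0]]
[[23,12],[36,16],[38,17],[41,0]]
[[23,12],[36,16],[38,17],[41,8],[50,0]]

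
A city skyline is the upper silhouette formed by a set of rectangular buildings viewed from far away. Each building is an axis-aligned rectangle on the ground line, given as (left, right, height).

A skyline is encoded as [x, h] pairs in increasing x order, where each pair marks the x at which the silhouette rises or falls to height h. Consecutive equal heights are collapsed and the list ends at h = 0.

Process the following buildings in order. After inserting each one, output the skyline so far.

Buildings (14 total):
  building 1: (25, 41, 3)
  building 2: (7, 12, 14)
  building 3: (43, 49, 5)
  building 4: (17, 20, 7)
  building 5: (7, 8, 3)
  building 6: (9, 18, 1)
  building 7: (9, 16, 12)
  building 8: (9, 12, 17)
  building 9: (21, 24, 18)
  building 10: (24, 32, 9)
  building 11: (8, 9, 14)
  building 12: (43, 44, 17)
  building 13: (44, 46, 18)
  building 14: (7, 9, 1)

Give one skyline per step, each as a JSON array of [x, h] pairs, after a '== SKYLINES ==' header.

== SKYLINES ==
[[25,3],[41,0]]
[[7,14],[12,0],[25,3],[41,0]]
[[7,14],[12,0],[25,3],[41,0],[43,5],[49,0]]
[[7,14],[12,0],[17,7],[20,0],[25,3],[41,0],[43,5],[49,0]]
[[7,14],[12,0],[17,7],[20,0],[25,3],[41,0],[43,5],[49,0]]
[[7,14],[12,1],[17,7],[20,0],[25,3],[41,0],[43,5],[49,0]]
[[7,14],[12,12],[16,1],[17,7],[20,0],[25,3],[41,0],[43,5],[49,0]]
[[7,14],[9,17],[12,12],[16,1],[17,7],[20,0],[25,3],[41,0],[43,5],[49,0]]
[[7,14],[9,17],[12,12],[16,1],[17,7],[20,0],[21,18],[24,0],[25,3],[41,0],[43,5],[49,0]]
[[7,14],[9,17],[12,12],[16,1],[17,7],[20,0],[21,18],[24,9],[32,3],[41,0],[43,5],[49,0]]
[[7,14],[9,17],[12,12],[16,1],[17,7],[20,0],[21,18],[24,9],[32,3],[41,0],[43,5],[49,0]]
[[7,14],[9,17],[12,12],[16,1],[17,7],[20,0],[21,18],[24,9],[32,3],[41,0],[43,17],[44,5],[49,0]]
[[7,14],[9,17],[12,12],[16,1],[17,7],[20,0],[21,18],[24,9],[32,3],[41,0],[43,17],[44,18],[46,5],[49,0]]
[[7,14],[9,17],[12,12],[16,1],[17,7],[20,0],[21,18],[24,9],[32,3],[41,0],[43,17],[44,18],[46,5],[49,0]]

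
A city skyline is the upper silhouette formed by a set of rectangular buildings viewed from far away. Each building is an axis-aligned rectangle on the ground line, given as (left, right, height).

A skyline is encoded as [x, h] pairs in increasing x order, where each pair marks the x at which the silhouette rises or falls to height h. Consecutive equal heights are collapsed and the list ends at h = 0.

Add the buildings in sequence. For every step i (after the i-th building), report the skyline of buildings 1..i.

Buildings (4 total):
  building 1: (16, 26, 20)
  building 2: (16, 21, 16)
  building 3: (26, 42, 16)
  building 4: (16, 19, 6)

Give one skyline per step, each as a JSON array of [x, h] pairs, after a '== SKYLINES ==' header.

== SKYLINES ==
[[16,20],[26,0]]
[[16,20],[26,0]]
[[16,20],[26,16],[42,0]]
[[16,20],[26,16],[42,0]]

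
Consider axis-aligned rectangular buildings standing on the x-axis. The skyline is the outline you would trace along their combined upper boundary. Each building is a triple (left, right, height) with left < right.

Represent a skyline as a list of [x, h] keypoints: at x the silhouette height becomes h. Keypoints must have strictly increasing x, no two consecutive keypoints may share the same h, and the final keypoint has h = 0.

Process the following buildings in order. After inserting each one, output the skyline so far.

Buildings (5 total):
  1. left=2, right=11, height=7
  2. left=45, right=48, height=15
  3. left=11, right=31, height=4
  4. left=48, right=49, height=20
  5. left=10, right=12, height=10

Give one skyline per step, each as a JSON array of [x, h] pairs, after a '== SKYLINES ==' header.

== SKYLINES ==
[[2,7],[11,0]]
[[2,7],[11,0],[45,15],[48,0]]
[[2,7],[11,4],[31,0],[45,15],[48,0]]
[[2,7],[11,4],[31,0],[45,15],[48,20],[49,0]]
[[2,7],[10,10],[12,4],[31,0],[45,15],[48,20],[49,0]]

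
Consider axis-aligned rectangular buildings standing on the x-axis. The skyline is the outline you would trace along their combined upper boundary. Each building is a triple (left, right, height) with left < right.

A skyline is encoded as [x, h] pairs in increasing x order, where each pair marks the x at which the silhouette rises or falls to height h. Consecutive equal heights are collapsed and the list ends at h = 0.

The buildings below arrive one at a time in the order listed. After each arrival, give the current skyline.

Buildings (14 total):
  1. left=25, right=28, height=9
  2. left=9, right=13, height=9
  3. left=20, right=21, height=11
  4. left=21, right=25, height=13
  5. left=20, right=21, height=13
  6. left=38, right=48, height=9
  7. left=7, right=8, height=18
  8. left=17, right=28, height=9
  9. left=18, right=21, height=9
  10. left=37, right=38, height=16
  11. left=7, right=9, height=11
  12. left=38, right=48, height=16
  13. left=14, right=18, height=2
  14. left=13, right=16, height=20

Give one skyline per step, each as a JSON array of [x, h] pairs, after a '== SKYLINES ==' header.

== SKYLINES ==
[[25,9],[28,0]]
[[9,9],[13,0],[25,9],[28,0]]
[[9,9],[13,0],[20,11],[21,0],[25,9],[28,0]]
[[9,9],[13,0],[20,11],[21,13],[25,9],[28,0]]
[[9,9],[13,0],[20,13],[25,9],[28,0]]
[[9,9],[13,0],[20,13],[25,9],[28,0],[38,9],[48,0]]
[[7,18],[8,0],[9,9],[13,0],[20,13],[25,9],[28,0],[38,9],[48,0]]
[[7,18],[8,0],[9,9],[13,0],[17,9],[20,13],[25,9],[28,0],[38,9],[48,0]]
[[7,18],[8,0],[9,9],[13,0],[17,9],[20,13],[25,9],[28,0],[38,9],[48,0]]
[[7,18],[8,0],[9,9],[13,0],[17,9],[20,13],[25,9],[28,0],[37,16],[38,9],[48,0]]
[[7,18],[8,11],[9,9],[13,0],[17,9],[20,13],[25,9],[28,0],[37,16],[38,9],[48,0]]
[[7,18],[8,11],[9,9],[13,0],[17,9],[20,13],[25,9],[28,0],[37,16],[48,0]]
[[7,18],[8,11],[9,9],[13,0],[14,2],[17,9],[20,13],[25,9],[28,0],[37,16],[48,0]]
[[7,18],[8,11],[9,9],[13,20],[16,2],[17,9],[20,13],[25,9],[28,0],[37,16],[48,0]]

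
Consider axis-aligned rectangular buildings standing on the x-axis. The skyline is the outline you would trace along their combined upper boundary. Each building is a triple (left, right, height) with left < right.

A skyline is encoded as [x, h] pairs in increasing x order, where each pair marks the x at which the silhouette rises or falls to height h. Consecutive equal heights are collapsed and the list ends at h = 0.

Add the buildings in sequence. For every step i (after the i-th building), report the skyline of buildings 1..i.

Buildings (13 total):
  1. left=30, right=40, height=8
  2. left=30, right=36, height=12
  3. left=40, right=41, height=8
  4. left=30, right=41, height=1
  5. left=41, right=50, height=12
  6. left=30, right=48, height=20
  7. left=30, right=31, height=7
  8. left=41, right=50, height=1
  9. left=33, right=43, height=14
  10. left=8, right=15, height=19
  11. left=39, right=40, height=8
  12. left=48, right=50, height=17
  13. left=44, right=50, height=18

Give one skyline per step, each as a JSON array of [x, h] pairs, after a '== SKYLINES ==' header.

== SKYLINES ==
[[30,8],[40,0]]
[[30,12],[36,8],[40,0]]
[[30,12],[36,8],[41,0]]
[[30,12],[36,8],[41,0]]
[[30,12],[36,8],[41,12],[50,0]]
[[30,20],[48,12],[50,0]]
[[30,20],[48,12],[50,0]]
[[30,20],[48,12],[50,0]]
[[30,20],[48,12],[50,0]]
[[8,19],[15,0],[30,20],[48,12],[50,0]]
[[8,19],[15,0],[30,20],[48,12],[50,0]]
[[8,19],[15,0],[30,20],[48,17],[50,0]]
[[8,19],[15,0],[30,20],[48,18],[50,0]]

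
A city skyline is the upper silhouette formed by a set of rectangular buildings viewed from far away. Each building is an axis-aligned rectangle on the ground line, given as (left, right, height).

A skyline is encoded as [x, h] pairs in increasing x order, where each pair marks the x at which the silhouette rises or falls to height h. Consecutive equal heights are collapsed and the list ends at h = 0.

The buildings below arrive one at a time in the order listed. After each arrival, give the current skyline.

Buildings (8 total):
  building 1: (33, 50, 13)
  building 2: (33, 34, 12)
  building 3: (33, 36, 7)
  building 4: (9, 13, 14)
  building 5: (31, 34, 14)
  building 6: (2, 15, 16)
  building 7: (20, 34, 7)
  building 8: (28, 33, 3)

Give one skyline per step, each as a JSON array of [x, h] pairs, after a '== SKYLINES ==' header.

== SKYLINES ==
[[33,13],[50,0]]
[[33,13],[50,0]]
[[33,13],[50,0]]
[[9,14],[13,0],[33,13],[50,0]]
[[9,14],[13,0],[31,14],[34,13],[50,0]]
[[2,16],[15,0],[31,14],[34,13],[50,0]]
[[2,16],[15,0],[20,7],[31,14],[34,13],[50,0]]
[[2,16],[15,0],[20,7],[31,14],[34,13],[50,0]]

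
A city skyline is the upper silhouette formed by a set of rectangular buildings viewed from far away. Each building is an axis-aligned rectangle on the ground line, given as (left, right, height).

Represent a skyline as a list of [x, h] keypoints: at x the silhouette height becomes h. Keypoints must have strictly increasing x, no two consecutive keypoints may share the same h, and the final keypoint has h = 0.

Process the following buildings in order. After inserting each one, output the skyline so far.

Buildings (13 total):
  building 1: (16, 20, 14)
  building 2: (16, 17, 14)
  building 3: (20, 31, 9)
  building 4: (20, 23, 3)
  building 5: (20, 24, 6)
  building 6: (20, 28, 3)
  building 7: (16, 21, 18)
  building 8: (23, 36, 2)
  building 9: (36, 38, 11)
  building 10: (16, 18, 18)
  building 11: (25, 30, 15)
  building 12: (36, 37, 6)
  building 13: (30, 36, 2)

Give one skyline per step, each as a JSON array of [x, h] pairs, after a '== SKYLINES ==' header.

== SKYLINES ==
[[16,14],[20,0]]
[[16,14],[20,0]]
[[16,14],[20,9],[31,0]]
[[16,14],[20,9],[31,0]]
[[16,14],[20,9],[31,0]]
[[16,14],[20,9],[31,0]]
[[16,18],[21,9],[31,0]]
[[16,18],[21,9],[31,2],[36,0]]
[[16,18],[21,9],[31,2],[36,11],[38,0]]
[[16,18],[21,9],[31,2],[36,11],[38,0]]
[[16,18],[21,9],[25,15],[30,9],[31,2],[36,11],[38,0]]
[[16,18],[21,9],[25,15],[30,9],[31,2],[36,11],[38,0]]
[[16,18],[21,9],[25,15],[30,9],[31,2],[36,11],[38,0]]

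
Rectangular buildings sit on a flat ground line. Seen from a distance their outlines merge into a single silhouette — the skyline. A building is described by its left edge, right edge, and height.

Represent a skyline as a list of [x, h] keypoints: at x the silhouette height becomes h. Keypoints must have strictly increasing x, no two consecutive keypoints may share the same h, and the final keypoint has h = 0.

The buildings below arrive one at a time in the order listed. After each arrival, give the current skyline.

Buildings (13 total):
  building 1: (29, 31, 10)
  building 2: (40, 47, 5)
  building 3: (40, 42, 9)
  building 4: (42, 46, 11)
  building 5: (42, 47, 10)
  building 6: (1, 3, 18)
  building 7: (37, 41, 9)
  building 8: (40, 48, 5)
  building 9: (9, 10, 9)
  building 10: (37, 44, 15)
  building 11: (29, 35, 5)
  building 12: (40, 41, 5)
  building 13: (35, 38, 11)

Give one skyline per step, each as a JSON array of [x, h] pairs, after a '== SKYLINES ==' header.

== SKYLINES ==
[[29,10],[31,0]]
[[29,10],[31,0],[40,5],[47,0]]
[[29,10],[31,0],[40,9],[42,5],[47,0]]
[[29,10],[31,0],[40,9],[42,11],[46,5],[47,0]]
[[29,10],[31,0],[40,9],[42,11],[46,10],[47,0]]
[[1,18],[3,0],[29,10],[31,0],[40,9],[42,11],[46,10],[47,0]]
[[1,18],[3,0],[29,10],[31,0],[37,9],[42,11],[46,10],[47,0]]
[[1,18],[3,0],[29,10],[31,0],[37,9],[42,11],[46,10],[47,5],[48,0]]
[[1,18],[3,0],[9,9],[10,0],[29,10],[31,0],[37,9],[42,11],[46,10],[47,5],[48,0]]
[[1,18],[3,0],[9,9],[10,0],[29,10],[31,0],[37,15],[44,11],[46,10],[47,5],[48,0]]
[[1,18],[3,0],[9,9],[10,0],[29,10],[31,5],[35,0],[37,15],[44,11],[46,10],[47,5],[48,0]]
[[1,18],[3,0],[9,9],[10,0],[29,10],[31,5],[35,0],[37,15],[44,11],[46,10],[47,5],[48,0]]
[[1,18],[3,0],[9,9],[10,0],[29,10],[31,5],[35,11],[37,15],[44,11],[46,10],[47,5],[48,0]]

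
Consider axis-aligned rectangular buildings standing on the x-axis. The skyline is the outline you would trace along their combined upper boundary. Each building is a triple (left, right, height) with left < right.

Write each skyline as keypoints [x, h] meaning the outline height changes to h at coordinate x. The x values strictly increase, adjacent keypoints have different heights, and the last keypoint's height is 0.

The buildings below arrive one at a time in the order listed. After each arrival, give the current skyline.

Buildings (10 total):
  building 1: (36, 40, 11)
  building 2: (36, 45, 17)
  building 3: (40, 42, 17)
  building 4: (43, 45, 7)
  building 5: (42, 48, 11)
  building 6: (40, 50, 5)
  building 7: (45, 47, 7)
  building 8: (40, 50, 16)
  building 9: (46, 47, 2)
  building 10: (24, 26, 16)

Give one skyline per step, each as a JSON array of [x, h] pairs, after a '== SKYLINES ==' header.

== SKYLINES ==
[[36,11],[40,0]]
[[36,17],[45,0]]
[[36,17],[45,0]]
[[36,17],[45,0]]
[[36,17],[45,11],[48,0]]
[[36,17],[45,11],[48,5],[50,0]]
[[36,17],[45,11],[48,5],[50,0]]
[[36,17],[45,16],[50,0]]
[[36,17],[45,16],[50,0]]
[[24,16],[26,0],[36,17],[45,16],[50,0]]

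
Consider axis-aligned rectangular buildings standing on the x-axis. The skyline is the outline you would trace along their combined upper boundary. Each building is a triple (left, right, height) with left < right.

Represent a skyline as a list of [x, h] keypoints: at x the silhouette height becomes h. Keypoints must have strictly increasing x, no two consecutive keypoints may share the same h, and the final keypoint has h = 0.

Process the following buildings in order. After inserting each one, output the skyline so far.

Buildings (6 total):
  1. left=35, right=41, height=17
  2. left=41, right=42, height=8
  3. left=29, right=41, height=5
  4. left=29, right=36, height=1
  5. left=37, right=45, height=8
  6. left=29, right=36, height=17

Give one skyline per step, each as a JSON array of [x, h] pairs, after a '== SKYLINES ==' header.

== SKYLINES ==
[[35,17],[41,0]]
[[35,17],[41,8],[42,0]]
[[29,5],[35,17],[41,8],[42,0]]
[[29,5],[35,17],[41,8],[42,0]]
[[29,5],[35,17],[41,8],[45,0]]
[[29,17],[41,8],[45,0]]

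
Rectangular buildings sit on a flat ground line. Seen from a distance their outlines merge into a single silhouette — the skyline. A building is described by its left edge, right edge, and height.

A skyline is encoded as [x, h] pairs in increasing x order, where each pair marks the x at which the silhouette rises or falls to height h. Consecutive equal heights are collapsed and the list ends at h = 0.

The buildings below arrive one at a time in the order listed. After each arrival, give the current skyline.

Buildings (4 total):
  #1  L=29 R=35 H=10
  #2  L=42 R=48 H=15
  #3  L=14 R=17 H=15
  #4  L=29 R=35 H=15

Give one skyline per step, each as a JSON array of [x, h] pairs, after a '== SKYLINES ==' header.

== SKYLINES ==
[[29,10],[35,0]]
[[29,10],[35,0],[42,15],[48,0]]
[[14,15],[17,0],[29,10],[35,0],[42,15],[48,0]]
[[14,15],[17,0],[29,15],[35,0],[42,15],[48,0]]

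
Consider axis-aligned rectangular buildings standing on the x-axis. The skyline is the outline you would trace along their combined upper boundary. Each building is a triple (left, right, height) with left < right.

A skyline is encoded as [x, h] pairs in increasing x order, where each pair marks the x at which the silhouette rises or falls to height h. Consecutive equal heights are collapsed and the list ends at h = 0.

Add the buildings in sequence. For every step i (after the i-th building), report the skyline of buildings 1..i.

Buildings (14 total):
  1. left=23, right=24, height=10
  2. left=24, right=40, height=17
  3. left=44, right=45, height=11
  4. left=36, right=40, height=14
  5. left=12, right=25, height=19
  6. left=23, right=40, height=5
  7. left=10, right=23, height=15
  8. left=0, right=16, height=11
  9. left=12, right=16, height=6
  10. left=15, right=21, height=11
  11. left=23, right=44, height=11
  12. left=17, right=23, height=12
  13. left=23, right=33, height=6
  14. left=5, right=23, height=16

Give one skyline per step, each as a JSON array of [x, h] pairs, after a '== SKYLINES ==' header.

== SKYLINES ==
[[23,10],[24,0]]
[[23,10],[24,17],[40,0]]
[[23,10],[24,17],[40,0],[44,11],[45,0]]
[[23,10],[24,17],[40,0],[44,11],[45,0]]
[[12,19],[25,17],[40,0],[44,11],[45,0]]
[[12,19],[25,17],[40,0],[44,11],[45,0]]
[[10,15],[12,19],[25,17],[40,0],[44,11],[45,0]]
[[0,11],[10,15],[12,19],[25,17],[40,0],[44,11],[45,0]]
[[0,11],[10,15],[12,19],[25,17],[40,0],[44,11],[45,0]]
[[0,11],[10,15],[12,19],[25,17],[40,0],[44,11],[45,0]]
[[0,11],[10,15],[12,19],[25,17],[40,11],[45,0]]
[[0,11],[10,15],[12,19],[25,17],[40,11],[45,0]]
[[0,11],[10,15],[12,19],[25,17],[40,11],[45,0]]
[[0,11],[5,16],[12,19],[25,17],[40,11],[45,0]]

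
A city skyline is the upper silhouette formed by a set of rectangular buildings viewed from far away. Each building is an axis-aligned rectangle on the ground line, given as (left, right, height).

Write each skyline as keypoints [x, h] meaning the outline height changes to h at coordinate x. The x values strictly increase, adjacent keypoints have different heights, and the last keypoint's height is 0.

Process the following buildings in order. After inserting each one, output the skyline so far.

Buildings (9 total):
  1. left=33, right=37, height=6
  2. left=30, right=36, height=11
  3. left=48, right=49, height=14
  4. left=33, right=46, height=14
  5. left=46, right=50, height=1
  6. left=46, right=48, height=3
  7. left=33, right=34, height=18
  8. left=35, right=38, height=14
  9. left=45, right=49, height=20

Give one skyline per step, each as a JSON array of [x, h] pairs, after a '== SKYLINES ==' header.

== SKYLINES ==
[[33,6],[37,0]]
[[30,11],[36,6],[37,0]]
[[30,11],[36,6],[37,0],[48,14],[49,0]]
[[30,11],[33,14],[46,0],[48,14],[49,0]]
[[30,11],[33,14],[46,1],[48,14],[49,1],[50,0]]
[[30,11],[33,14],[46,3],[48,14],[49,1],[50,0]]
[[30,11],[33,18],[34,14],[46,3],[48,14],[49,1],[50,0]]
[[30,11],[33,18],[34,14],[46,3],[48,14],[49,1],[50,0]]
[[30,11],[33,18],[34,14],[45,20],[49,1],[50,0]]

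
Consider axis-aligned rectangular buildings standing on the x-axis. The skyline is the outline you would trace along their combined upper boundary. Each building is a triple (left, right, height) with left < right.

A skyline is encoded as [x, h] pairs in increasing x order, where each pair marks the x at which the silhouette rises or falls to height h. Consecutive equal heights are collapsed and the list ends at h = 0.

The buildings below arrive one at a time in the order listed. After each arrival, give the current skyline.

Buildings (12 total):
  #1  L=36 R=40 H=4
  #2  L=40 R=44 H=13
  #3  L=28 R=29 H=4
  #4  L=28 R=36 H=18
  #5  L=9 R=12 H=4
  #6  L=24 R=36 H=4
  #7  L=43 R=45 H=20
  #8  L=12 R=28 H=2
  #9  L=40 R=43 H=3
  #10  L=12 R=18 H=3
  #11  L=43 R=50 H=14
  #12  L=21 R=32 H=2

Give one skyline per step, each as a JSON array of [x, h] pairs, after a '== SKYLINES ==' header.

== SKYLINES ==
[[36,4],[40,0]]
[[36,4],[40,13],[44,0]]
[[28,4],[29,0],[36,4],[40,13],[44,0]]
[[28,18],[36,4],[40,13],[44,0]]
[[9,4],[12,0],[28,18],[36,4],[40,13],[44,0]]
[[9,4],[12,0],[24,4],[28,18],[36,4],[40,13],[44,0]]
[[9,4],[12,0],[24,4],[28,18],[36,4],[40,13],[43,20],[45,0]]
[[9,4],[12,2],[24,4],[28,18],[36,4],[40,13],[43,20],[45,0]]
[[9,4],[12,2],[24,4],[28,18],[36,4],[40,13],[43,20],[45,0]]
[[9,4],[12,3],[18,2],[24,4],[28,18],[36,4],[40,13],[43,20],[45,0]]
[[9,4],[12,3],[18,2],[24,4],[28,18],[36,4],[40,13],[43,20],[45,14],[50,0]]
[[9,4],[12,3],[18,2],[24,4],[28,18],[36,4],[40,13],[43,20],[45,14],[50,0]]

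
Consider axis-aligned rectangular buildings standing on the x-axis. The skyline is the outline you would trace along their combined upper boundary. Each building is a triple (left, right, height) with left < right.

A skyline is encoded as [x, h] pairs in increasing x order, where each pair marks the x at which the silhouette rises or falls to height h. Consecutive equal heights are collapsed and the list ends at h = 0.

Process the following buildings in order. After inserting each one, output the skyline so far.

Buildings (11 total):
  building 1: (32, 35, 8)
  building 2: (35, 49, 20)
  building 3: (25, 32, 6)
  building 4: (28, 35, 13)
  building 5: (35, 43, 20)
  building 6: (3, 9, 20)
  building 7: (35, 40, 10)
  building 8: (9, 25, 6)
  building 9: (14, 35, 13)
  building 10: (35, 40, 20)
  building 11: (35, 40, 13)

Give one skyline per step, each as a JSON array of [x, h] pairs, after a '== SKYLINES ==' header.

== SKYLINES ==
[[32,8],[35,0]]
[[32,8],[35,20],[49,0]]
[[25,6],[32,8],[35,20],[49,0]]
[[25,6],[28,13],[35,20],[49,0]]
[[25,6],[28,13],[35,20],[49,0]]
[[3,20],[9,0],[25,6],[28,13],[35,20],[49,0]]
[[3,20],[9,0],[25,6],[28,13],[35,20],[49,0]]
[[3,20],[9,6],[28,13],[35,20],[49,0]]
[[3,20],[9,6],[14,13],[35,20],[49,0]]
[[3,20],[9,6],[14,13],[35,20],[49,0]]
[[3,20],[9,6],[14,13],[35,20],[49,0]]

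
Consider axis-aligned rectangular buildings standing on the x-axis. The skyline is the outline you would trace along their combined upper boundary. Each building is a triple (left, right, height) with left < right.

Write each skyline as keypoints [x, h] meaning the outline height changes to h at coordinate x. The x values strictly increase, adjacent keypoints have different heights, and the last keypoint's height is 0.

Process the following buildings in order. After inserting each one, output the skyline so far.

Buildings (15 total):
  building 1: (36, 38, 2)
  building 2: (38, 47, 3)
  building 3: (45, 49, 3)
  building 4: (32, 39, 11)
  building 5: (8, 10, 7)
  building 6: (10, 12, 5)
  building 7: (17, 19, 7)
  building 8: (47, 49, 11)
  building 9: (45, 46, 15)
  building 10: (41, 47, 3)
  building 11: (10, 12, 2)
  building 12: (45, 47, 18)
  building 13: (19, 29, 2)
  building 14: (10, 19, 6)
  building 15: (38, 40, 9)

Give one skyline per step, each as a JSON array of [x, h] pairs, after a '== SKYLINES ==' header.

== SKYLINES ==
[[36,2],[38,0]]
[[36,2],[38,3],[47,0]]
[[36,2],[38,3],[49,0]]
[[32,11],[39,3],[49,0]]
[[8,7],[10,0],[32,11],[39,3],[49,0]]
[[8,7],[10,5],[12,0],[32,11],[39,3],[49,0]]
[[8,7],[10,5],[12,0],[17,7],[19,0],[32,11],[39,3],[49,0]]
[[8,7],[10,5],[12,0],[17,7],[19,0],[32,11],[39,3],[47,11],[49,0]]
[[8,7],[10,5],[12,0],[17,7],[19,0],[32,11],[39,3],[45,15],[46,3],[47,11],[49,0]]
[[8,7],[10,5],[12,0],[17,7],[19,0],[32,11],[39,3],[45,15],[46,3],[47,11],[49,0]]
[[8,7],[10,5],[12,0],[17,7],[19,0],[32,11],[39,3],[45,15],[46,3],[47,11],[49,0]]
[[8,7],[10,5],[12,0],[17,7],[19,0],[32,11],[39,3],[45,18],[47,11],[49,0]]
[[8,7],[10,5],[12,0],[17,7],[19,2],[29,0],[32,11],[39,3],[45,18],[47,11],[49,0]]
[[8,7],[10,6],[17,7],[19,2],[29,0],[32,11],[39,3],[45,18],[47,11],[49,0]]
[[8,7],[10,6],[17,7],[19,2],[29,0],[32,11],[39,9],[40,3],[45,18],[47,11],[49,0]]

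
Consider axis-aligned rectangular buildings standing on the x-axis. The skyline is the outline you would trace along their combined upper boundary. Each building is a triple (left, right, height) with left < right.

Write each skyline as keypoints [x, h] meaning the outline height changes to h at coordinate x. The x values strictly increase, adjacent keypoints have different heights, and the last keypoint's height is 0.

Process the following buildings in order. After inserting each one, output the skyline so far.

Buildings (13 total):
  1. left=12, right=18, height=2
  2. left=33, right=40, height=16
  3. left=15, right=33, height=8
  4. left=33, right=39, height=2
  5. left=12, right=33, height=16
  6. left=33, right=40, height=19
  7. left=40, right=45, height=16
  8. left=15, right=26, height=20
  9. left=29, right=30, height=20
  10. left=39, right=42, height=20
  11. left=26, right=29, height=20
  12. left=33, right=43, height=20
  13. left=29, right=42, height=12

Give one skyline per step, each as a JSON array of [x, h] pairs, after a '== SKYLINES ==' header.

== SKYLINES ==
[[12,2],[18,0]]
[[12,2],[18,0],[33,16],[40,0]]
[[12,2],[15,8],[33,16],[40,0]]
[[12,2],[15,8],[33,16],[40,0]]
[[12,16],[40,0]]
[[12,16],[33,19],[40,0]]
[[12,16],[33,19],[40,16],[45,0]]
[[12,16],[15,20],[26,16],[33,19],[40,16],[45,0]]
[[12,16],[15,20],[26,16],[29,20],[30,16],[33,19],[40,16],[45,0]]
[[12,16],[15,20],[26,16],[29,20],[30,16],[33,19],[39,20],[42,16],[45,0]]
[[12,16],[15,20],[30,16],[33,19],[39,20],[42,16],[45,0]]
[[12,16],[15,20],[30,16],[33,20],[43,16],[45,0]]
[[12,16],[15,20],[30,16],[33,20],[43,16],[45,0]]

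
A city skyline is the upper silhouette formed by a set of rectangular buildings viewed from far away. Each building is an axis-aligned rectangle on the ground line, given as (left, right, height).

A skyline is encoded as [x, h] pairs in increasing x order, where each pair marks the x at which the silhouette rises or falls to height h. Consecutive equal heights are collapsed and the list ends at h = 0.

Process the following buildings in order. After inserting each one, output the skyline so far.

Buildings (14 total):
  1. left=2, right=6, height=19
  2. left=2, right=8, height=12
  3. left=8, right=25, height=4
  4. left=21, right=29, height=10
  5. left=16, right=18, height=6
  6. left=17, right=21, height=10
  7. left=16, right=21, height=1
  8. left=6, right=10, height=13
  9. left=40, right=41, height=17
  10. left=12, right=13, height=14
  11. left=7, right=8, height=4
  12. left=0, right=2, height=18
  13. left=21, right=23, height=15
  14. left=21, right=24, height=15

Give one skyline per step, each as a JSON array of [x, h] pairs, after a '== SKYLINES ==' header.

== SKYLINES ==
[[2,19],[6,0]]
[[2,19],[6,12],[8,0]]
[[2,19],[6,12],[8,4],[25,0]]
[[2,19],[6,12],[8,4],[21,10],[29,0]]
[[2,19],[6,12],[8,4],[16,6],[18,4],[21,10],[29,0]]
[[2,19],[6,12],[8,4],[16,6],[17,10],[29,0]]
[[2,19],[6,12],[8,4],[16,6],[17,10],[29,0]]
[[2,19],[6,13],[10,4],[16,6],[17,10],[29,0]]
[[2,19],[6,13],[10,4],[16,6],[17,10],[29,0],[40,17],[41,0]]
[[2,19],[6,13],[10,4],[12,14],[13,4],[16,6],[17,10],[29,0],[40,17],[41,0]]
[[2,19],[6,13],[10,4],[12,14],[13,4],[16,6],[17,10],[29,0],[40,17],[41,0]]
[[0,18],[2,19],[6,13],[10,4],[12,14],[13,4],[16,6],[17,10],[29,0],[40,17],[41,0]]
[[0,18],[2,19],[6,13],[10,4],[12,14],[13,4],[16,6],[17,10],[21,15],[23,10],[29,0],[40,17],[41,0]]
[[0,18],[2,19],[6,13],[10,4],[12,14],[13,4],[16,6],[17,10],[21,15],[24,10],[29,0],[40,17],[41,0]]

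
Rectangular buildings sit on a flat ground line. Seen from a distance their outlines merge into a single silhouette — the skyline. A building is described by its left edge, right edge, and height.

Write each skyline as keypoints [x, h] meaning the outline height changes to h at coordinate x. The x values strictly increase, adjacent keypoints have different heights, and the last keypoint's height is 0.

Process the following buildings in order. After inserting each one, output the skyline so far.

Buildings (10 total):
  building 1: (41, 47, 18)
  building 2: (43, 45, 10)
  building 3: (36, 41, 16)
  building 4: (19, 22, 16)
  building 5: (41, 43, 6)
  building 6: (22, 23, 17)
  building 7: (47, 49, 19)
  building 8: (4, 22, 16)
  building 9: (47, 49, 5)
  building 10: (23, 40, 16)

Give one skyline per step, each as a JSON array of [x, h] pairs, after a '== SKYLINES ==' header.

== SKYLINES ==
[[41,18],[47,0]]
[[41,18],[47,0]]
[[36,16],[41,18],[47,0]]
[[19,16],[22,0],[36,16],[41,18],[47,0]]
[[19,16],[22,0],[36,16],[41,18],[47,0]]
[[19,16],[22,17],[23,0],[36,16],[41,18],[47,0]]
[[19,16],[22,17],[23,0],[36,16],[41,18],[47,19],[49,0]]
[[4,16],[22,17],[23,0],[36,16],[41,18],[47,19],[49,0]]
[[4,16],[22,17],[23,0],[36,16],[41,18],[47,19],[49,0]]
[[4,16],[22,17],[23,16],[41,18],[47,19],[49,0]]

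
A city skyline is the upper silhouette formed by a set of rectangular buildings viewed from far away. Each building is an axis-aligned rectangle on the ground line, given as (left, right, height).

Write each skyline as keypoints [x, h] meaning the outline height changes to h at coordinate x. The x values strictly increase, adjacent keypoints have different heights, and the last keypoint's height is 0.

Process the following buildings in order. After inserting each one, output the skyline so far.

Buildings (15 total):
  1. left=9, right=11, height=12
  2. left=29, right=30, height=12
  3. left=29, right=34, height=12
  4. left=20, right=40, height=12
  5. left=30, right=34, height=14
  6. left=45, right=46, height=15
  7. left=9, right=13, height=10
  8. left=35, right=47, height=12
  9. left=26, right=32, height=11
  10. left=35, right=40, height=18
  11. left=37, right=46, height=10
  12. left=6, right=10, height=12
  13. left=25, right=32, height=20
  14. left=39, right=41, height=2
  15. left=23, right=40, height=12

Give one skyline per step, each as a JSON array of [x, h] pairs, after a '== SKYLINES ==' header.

== SKYLINES ==
[[9,12],[11,0]]
[[9,12],[11,0],[29,12],[30,0]]
[[9,12],[11,0],[29,12],[34,0]]
[[9,12],[11,0],[20,12],[40,0]]
[[9,12],[11,0],[20,12],[30,14],[34,12],[40,0]]
[[9,12],[11,0],[20,12],[30,14],[34,12],[40,0],[45,15],[46,0]]
[[9,12],[11,10],[13,0],[20,12],[30,14],[34,12],[40,0],[45,15],[46,0]]
[[9,12],[11,10],[13,0],[20,12],[30,14],[34,12],[45,15],[46,12],[47,0]]
[[9,12],[11,10],[13,0],[20,12],[30,14],[34,12],[45,15],[46,12],[47,0]]
[[9,12],[11,10],[13,0],[20,12],[30,14],[34,12],[35,18],[40,12],[45,15],[46,12],[47,0]]
[[9,12],[11,10],[13,0],[20,12],[30,14],[34,12],[35,18],[40,12],[45,15],[46,12],[47,0]]
[[6,12],[11,10],[13,0],[20,12],[30,14],[34,12],[35,18],[40,12],[45,15],[46,12],[47,0]]
[[6,12],[11,10],[13,0],[20,12],[25,20],[32,14],[34,12],[35,18],[40,12],[45,15],[46,12],[47,0]]
[[6,12],[11,10],[13,0],[20,12],[25,20],[32,14],[34,12],[35,18],[40,12],[45,15],[46,12],[47,0]]
[[6,12],[11,10],[13,0],[20,12],[25,20],[32,14],[34,12],[35,18],[40,12],[45,15],[46,12],[47,0]]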